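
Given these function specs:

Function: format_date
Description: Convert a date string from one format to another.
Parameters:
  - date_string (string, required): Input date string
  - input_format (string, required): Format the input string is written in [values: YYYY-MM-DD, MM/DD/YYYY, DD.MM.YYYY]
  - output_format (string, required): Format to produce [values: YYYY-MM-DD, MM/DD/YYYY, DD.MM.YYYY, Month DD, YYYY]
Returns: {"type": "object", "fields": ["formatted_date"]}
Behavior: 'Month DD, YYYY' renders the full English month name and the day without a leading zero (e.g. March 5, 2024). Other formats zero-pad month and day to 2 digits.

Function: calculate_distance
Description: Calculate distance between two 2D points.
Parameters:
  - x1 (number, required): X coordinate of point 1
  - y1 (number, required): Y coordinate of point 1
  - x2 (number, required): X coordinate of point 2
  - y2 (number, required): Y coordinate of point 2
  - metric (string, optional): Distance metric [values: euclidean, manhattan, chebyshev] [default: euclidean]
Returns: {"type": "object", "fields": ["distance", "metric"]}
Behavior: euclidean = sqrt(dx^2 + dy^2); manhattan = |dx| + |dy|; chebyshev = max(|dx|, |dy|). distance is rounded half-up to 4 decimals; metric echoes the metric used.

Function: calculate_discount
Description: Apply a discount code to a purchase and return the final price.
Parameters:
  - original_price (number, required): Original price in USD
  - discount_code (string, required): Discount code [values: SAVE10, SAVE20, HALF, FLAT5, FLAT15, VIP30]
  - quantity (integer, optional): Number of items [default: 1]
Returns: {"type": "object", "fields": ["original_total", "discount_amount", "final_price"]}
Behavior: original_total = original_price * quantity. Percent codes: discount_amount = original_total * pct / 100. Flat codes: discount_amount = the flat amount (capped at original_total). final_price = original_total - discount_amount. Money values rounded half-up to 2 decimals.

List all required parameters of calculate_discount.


Parameters of calculate_discount and their required/optional flag:
  original_price: required
  discount_code: required
  quantity: optional
discount_code, original_price


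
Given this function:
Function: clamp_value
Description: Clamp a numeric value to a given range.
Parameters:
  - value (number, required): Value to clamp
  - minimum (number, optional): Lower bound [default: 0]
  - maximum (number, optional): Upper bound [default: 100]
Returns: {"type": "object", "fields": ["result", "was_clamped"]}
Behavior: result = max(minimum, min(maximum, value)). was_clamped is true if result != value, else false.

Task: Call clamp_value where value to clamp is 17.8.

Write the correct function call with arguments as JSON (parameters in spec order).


Mapping each described value to its parameter name:
  'Value to clamp' -> value = 17.8
clamp_value({"value": 17.8})


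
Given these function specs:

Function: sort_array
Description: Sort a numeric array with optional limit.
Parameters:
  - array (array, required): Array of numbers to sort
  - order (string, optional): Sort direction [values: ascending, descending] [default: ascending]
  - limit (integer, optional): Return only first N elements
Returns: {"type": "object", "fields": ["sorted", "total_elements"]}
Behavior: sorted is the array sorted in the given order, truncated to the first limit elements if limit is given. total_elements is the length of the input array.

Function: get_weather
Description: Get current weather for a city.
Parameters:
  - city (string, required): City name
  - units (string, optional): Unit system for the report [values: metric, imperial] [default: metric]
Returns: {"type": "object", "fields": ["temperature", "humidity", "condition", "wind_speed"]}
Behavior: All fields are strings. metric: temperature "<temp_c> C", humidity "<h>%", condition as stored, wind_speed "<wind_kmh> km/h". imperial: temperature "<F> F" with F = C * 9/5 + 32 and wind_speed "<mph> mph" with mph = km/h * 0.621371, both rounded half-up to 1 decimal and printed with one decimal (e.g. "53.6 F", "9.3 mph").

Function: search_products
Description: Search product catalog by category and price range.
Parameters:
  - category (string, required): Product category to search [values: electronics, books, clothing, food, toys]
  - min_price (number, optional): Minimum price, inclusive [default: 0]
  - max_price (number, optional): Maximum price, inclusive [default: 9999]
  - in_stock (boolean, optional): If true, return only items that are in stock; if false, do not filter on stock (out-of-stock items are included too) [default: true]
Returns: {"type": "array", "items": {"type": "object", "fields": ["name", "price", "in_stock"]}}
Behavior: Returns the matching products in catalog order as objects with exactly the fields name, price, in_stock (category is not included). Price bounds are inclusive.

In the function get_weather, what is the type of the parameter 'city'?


The get_weather spec declares:
  - city (string, required): City name
Type:
string


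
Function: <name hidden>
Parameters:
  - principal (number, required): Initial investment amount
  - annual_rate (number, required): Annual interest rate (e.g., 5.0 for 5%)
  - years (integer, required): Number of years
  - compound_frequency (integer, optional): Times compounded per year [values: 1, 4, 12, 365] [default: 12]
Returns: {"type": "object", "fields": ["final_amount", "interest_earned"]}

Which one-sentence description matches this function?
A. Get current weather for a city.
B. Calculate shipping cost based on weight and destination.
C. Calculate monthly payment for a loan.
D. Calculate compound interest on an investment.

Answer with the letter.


Parameters principal, annual_rate, years, compound_frequency and return ["final_amount", "interest_earned"] fit: Calculate compound interest on an investment.
D


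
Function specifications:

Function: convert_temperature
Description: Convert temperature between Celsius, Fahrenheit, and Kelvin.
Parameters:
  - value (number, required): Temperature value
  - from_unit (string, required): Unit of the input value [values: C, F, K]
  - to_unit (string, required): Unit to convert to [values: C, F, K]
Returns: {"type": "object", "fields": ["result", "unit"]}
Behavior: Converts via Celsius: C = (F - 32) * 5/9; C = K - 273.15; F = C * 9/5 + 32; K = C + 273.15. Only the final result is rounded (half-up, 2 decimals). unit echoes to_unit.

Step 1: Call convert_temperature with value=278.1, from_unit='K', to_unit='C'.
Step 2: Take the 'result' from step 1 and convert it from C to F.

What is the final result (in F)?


Step 1: convert_temperature(value=278.1, from_unit=K, to_unit=C)
  To C: 278.1 - 273.15 = 4.95
  Target is C: 4.95
  Round to 2 decimals: 4.95
  -> result = 4.95 C
Step 2: convert_temperature(value=4.95, from_unit=C, to_unit=F)
  Input already in C: 4.95
  To F: 4.95 * 9/5 + 32 = 40.91
  Round to 2 decimals: 40.91
  -> result = 40.91 F
40.91 F


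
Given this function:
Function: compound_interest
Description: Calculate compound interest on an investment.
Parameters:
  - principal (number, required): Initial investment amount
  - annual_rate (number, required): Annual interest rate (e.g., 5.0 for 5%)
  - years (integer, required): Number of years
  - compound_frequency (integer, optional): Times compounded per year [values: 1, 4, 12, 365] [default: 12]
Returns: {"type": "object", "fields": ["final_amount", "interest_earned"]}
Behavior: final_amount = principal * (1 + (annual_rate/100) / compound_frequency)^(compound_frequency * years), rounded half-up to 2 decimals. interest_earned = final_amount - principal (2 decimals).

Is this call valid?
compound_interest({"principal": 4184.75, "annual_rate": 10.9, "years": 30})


Checking all required parameters present and types match... All valid.
Valid


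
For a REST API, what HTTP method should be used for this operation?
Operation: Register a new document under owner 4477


GET = read, POST = create, PUT = update/replace, DELETE = remove
This operation is a create.
POST


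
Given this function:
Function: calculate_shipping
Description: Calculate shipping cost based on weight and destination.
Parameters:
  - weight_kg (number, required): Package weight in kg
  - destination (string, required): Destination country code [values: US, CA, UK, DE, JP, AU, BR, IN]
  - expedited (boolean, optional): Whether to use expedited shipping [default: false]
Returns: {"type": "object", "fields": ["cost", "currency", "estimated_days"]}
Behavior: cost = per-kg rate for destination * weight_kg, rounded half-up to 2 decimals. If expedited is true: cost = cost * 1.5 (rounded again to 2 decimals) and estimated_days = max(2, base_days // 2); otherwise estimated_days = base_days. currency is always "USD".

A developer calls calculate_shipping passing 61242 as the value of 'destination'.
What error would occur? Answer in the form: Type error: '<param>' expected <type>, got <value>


Spec: 'destination' is declared as string; 61242 is an integer.
Type error: 'destination' expected string, got 61242


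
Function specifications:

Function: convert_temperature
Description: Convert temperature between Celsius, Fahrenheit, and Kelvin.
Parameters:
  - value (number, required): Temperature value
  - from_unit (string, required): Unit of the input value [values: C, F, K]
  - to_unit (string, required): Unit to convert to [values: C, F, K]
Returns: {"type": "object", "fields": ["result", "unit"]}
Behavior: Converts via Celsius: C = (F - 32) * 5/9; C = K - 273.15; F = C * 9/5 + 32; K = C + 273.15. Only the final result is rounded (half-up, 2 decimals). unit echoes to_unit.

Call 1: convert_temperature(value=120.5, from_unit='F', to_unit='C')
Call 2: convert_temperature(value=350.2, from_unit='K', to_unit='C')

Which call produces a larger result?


Call 1:
  To C: (120.5 - 32) * 5/9 = 49.166667
  Target is C: 49.166667
  Round to 2 decimals: 49.17
  -> 49.17 C
Call 2:
  To C: 350.2 - 273.15 = 77.05
  Target is C: 77.05
  Round to 2 decimals: 77.05
  -> 77.05 C
Call 2 (77.05 C)


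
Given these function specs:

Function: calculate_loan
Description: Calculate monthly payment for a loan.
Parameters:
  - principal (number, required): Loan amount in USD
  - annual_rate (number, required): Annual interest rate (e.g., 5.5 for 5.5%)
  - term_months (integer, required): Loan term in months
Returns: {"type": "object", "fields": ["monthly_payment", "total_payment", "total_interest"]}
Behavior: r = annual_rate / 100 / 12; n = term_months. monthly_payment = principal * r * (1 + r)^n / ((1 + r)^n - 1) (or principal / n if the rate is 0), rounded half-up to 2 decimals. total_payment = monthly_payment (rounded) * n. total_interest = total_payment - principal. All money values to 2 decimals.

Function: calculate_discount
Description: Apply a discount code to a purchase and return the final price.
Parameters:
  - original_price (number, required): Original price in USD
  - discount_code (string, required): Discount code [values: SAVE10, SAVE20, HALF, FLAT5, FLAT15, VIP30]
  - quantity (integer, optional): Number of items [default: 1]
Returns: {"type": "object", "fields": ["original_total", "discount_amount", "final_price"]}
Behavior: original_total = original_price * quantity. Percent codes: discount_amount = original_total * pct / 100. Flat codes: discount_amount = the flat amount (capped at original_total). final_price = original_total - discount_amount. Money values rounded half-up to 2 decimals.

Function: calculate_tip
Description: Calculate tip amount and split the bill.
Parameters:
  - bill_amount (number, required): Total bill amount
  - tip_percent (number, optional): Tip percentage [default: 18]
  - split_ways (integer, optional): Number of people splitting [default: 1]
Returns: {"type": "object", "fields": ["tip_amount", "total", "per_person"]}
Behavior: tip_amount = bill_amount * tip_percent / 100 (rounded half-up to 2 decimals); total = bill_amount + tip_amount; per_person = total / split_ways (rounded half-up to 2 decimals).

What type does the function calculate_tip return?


The calculate_tip spec declares Returns: {"type": "object", "fields": ["tip_amount", "total", "per_person"]}
Type:
object


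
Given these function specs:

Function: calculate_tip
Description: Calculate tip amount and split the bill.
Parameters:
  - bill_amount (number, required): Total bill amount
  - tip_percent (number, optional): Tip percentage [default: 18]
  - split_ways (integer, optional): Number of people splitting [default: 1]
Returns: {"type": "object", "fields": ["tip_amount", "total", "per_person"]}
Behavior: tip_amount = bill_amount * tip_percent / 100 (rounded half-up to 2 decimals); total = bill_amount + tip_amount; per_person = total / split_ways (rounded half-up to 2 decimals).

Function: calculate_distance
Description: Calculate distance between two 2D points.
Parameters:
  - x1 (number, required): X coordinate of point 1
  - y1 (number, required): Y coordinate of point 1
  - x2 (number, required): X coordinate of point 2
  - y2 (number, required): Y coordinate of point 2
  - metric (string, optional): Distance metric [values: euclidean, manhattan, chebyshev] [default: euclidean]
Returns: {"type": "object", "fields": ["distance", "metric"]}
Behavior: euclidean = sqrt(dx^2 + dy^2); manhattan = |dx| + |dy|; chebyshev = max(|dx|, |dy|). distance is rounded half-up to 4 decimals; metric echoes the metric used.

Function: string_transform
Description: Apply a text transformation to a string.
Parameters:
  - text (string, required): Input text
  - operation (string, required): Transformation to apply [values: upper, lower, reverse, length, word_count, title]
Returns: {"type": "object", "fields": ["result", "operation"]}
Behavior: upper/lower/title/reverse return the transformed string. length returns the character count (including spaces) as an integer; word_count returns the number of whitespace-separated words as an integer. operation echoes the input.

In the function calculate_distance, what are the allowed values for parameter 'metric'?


The calculate_distance spec declares:
  - metric (string, optional): Distance metric [values: euclidean, manhattan, chebyshev] [default: euclidean]
Allowed values:
euclidean, manhattan, chebyshev


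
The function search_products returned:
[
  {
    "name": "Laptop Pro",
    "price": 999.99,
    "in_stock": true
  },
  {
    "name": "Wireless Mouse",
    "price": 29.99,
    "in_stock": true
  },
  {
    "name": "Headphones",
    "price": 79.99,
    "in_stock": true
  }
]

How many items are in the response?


Items: Laptop Pro, Wireless Mouse, Headphones
3


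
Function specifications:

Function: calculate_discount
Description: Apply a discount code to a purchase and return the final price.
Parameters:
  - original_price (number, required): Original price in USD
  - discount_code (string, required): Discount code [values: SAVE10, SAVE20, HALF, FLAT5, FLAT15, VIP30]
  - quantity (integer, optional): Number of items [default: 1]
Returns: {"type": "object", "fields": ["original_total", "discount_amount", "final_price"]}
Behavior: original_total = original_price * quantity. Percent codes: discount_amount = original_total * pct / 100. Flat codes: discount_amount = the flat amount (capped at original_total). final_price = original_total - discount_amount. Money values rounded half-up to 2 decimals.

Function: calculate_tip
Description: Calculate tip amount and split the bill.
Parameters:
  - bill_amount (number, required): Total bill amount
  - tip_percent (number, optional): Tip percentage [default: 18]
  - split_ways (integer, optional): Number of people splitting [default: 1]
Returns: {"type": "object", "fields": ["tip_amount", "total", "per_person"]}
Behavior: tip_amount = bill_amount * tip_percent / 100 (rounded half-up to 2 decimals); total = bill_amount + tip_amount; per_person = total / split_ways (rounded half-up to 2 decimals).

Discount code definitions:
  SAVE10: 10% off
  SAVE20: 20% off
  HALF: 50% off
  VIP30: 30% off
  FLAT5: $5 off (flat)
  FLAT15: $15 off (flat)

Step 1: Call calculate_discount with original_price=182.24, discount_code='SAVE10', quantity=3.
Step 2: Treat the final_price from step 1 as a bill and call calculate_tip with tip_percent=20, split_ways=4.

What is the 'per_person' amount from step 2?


Step 1: calculate_discount(original_price=182.24, discount_code=SAVE10, quantity=3)
  original_total = 182.24 * 3 = 546.72
  SAVE10 = 10% off: discount_amount = 546.72 * 10/100 = 54.672 -> 54.67
  final_price = 546.72 - 54.67 = 492.05
  -> final_price = 492.05
Step 2: calculate_tip(bill_amount=492.05, tip_percent=20, split_ways=4)
  tip_amount = 492.05 * 20/100 = 98.41 -> 98.41
  total = 492.05 + 98.41 = 590.46
  per_person = 590.46 / 4 = 147.615 -> 147.62
  -> per_person = 147.62
$147.62


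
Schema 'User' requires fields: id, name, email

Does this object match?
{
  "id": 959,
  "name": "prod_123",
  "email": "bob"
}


Checking required fields... All present.
Valid - all required fields present


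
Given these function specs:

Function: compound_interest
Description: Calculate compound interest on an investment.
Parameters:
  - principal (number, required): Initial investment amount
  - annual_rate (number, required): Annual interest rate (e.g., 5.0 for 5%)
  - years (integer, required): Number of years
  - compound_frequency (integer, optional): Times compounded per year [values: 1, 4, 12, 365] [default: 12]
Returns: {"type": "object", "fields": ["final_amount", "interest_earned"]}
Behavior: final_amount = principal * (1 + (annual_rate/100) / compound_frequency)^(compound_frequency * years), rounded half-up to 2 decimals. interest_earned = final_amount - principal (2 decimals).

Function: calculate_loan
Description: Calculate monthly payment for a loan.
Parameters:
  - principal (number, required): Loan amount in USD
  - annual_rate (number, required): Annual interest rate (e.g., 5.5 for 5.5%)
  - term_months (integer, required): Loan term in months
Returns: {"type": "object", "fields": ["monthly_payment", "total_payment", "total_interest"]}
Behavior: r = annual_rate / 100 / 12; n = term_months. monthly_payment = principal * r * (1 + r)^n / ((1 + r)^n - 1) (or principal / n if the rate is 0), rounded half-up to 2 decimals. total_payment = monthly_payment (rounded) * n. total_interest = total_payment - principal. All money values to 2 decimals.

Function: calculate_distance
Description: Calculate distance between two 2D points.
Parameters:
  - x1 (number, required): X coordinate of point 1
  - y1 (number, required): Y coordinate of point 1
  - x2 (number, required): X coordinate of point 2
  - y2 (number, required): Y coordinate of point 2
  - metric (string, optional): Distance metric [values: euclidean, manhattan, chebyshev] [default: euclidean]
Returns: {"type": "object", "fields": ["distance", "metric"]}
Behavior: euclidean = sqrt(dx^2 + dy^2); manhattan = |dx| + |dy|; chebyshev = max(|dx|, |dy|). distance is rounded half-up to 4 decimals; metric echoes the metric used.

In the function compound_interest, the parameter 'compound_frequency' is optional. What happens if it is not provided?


The compound_interest spec declares:
  - compound_frequency (integer, optional): Times compounded per year [values: 1, 4, 12, 365] [default: 12]
It defaults to 12


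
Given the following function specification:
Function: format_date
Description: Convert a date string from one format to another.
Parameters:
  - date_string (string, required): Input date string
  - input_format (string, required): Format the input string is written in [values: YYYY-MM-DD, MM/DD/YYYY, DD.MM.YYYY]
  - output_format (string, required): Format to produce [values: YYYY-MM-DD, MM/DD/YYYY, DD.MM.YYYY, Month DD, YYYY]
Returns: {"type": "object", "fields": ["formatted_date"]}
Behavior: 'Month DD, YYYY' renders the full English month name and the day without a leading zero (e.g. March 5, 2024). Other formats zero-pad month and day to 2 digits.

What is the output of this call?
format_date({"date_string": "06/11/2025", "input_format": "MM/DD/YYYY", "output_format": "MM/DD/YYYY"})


Parse '06/11/2025' as MM/DD/YYYY: year=2025, month=6, day=11
Render as MM/DD/YYYY: 06/11/2025
Output:
{"formatted_date": "06/11/2025"}


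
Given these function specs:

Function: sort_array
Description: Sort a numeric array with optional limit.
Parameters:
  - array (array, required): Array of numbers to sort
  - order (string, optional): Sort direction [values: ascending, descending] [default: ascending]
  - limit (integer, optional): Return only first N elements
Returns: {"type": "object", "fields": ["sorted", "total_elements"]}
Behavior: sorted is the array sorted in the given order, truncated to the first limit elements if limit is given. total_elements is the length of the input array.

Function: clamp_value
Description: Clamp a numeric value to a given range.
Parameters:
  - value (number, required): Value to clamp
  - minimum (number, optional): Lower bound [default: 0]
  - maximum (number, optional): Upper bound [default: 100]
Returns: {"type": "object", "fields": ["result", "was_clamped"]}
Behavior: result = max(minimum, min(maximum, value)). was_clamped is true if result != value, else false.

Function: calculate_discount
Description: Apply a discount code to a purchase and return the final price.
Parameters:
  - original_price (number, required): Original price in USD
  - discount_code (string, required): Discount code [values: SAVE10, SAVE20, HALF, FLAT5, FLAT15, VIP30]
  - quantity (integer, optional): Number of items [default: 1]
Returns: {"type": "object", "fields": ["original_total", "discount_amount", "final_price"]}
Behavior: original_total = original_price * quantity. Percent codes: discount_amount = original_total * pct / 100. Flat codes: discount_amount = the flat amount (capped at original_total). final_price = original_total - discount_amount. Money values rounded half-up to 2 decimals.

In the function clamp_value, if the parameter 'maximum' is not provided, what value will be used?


The clamp_value spec declares:
  - maximum (number, optional): Upper bound [default: 100]
Default:
100


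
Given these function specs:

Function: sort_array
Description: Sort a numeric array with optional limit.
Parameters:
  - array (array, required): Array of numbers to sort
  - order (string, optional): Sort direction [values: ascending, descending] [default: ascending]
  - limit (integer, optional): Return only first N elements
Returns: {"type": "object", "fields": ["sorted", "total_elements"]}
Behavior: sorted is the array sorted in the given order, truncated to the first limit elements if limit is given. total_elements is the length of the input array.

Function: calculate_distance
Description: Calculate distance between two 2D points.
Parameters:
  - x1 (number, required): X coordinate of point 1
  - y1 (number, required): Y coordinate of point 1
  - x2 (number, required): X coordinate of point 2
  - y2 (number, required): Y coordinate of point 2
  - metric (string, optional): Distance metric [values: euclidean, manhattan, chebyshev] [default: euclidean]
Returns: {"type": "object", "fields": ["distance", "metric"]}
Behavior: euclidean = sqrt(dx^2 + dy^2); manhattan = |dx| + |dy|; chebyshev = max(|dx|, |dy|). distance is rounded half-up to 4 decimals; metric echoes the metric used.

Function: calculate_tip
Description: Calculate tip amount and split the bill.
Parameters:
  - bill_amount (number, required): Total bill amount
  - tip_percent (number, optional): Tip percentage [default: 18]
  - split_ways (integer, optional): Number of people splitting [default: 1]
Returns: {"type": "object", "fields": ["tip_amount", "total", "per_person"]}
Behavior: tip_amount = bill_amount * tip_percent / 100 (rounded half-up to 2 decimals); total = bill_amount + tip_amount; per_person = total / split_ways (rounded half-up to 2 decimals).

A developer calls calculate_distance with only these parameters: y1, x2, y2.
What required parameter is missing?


Required parameters: x1, y1, x2, y2
Provided: y1, x2, y2
Missing: x1
x1


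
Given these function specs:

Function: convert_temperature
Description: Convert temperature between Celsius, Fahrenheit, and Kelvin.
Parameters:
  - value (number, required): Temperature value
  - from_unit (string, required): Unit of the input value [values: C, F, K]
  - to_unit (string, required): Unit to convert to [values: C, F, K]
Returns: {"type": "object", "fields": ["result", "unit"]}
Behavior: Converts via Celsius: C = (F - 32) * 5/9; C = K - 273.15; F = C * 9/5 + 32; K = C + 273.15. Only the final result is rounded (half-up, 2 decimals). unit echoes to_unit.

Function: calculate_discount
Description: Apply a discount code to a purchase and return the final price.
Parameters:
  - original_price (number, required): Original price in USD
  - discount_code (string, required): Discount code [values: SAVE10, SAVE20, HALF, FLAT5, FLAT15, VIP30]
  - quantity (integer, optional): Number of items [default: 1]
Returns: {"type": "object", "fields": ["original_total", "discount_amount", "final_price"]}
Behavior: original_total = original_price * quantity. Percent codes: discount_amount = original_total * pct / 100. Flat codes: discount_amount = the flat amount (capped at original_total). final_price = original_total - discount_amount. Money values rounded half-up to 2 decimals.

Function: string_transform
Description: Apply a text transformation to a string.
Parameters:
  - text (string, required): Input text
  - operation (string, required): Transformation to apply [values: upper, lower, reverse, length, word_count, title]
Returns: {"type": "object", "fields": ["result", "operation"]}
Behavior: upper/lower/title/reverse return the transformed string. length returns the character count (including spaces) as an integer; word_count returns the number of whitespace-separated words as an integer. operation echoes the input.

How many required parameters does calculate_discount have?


Parameters of calculate_discount: original_price (required), discount_code (required), quantity (optional)
Required count:
2


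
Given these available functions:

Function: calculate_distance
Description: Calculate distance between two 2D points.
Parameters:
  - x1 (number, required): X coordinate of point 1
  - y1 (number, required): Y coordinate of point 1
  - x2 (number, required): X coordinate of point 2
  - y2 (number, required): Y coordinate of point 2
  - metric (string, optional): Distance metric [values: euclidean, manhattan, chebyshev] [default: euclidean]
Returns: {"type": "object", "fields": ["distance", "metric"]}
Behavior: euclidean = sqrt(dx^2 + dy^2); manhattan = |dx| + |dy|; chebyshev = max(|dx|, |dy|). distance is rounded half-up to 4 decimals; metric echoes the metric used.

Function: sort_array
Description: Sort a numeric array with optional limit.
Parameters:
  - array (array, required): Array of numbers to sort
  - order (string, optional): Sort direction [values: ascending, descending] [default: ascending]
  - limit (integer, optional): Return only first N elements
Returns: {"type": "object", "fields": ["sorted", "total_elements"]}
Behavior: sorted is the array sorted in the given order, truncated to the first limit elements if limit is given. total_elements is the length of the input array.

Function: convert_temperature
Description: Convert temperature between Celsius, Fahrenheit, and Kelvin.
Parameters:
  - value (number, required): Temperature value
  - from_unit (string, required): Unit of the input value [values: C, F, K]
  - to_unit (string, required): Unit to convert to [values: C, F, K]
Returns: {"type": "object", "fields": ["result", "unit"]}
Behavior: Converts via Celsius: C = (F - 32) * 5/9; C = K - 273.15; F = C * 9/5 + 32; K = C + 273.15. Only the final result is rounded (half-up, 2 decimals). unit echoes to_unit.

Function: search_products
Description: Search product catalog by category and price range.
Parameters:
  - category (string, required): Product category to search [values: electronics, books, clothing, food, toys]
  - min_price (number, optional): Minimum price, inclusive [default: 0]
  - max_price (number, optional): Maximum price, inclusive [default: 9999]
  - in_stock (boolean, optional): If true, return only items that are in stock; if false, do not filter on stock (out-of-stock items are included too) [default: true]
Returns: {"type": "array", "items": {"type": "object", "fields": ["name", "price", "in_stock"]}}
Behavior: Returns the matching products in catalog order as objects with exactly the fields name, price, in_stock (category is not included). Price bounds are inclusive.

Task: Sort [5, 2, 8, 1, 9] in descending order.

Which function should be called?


The task needs a function whose description is: Sort a numeric array with optional limit.
sort_array


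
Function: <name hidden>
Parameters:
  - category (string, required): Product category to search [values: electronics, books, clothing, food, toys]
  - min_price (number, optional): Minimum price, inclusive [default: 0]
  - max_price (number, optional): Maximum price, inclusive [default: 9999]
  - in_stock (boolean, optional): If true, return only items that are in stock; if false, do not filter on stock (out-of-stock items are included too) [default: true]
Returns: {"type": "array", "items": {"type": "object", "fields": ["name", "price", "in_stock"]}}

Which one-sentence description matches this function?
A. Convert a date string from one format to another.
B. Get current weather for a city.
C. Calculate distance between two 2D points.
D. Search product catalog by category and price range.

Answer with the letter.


Parameters category, min_price, max_price, in_stock and return "array" fit: Search product catalog by category and price range.
D


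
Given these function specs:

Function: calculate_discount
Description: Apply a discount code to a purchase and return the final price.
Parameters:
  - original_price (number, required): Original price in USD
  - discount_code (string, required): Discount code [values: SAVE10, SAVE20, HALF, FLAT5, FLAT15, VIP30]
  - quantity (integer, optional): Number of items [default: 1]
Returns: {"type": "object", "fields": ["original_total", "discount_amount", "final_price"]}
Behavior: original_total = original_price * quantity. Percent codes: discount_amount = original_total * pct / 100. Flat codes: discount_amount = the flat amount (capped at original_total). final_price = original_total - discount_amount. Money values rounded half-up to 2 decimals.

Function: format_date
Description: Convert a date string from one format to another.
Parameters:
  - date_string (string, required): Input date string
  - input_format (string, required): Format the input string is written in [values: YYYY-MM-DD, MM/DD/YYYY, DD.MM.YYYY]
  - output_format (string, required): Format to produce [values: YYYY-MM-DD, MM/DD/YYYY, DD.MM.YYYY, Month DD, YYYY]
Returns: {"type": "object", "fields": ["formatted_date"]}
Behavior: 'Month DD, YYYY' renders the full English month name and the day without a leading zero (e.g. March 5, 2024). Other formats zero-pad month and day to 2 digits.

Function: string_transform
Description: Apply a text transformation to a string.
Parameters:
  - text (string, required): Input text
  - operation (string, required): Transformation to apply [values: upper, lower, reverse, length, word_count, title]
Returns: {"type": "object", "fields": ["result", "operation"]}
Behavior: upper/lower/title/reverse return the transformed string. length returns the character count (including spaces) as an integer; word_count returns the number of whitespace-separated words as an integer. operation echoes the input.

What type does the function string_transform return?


The string_transform spec declares Returns: {"type": "object", "fields": ["result", "operation"]}
Type:
object


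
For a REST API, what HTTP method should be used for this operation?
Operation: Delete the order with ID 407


GET = read, POST = create, PUT = update/replace, DELETE = remove
This operation is a removal.
DELETE


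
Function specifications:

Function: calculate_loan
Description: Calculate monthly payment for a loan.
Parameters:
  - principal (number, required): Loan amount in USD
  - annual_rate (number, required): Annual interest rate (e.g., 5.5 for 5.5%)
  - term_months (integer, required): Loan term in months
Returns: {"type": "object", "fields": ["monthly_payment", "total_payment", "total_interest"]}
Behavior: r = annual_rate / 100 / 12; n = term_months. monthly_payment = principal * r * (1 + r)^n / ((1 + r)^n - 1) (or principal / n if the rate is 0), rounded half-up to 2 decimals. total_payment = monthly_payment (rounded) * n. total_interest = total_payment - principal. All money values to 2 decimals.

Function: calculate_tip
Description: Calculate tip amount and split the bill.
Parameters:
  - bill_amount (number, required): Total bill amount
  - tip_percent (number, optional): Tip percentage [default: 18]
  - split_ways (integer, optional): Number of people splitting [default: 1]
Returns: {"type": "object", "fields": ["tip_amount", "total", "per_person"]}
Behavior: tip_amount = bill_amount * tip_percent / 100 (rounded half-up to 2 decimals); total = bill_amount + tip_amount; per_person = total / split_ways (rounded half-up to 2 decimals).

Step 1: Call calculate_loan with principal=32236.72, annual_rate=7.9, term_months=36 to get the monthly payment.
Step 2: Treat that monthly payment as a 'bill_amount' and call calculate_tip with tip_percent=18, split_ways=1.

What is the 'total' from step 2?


Step 1: calculate_loan(principal=32236.72, annual_rate=7.9, term_months=36)
  r = 7.9 / 100 / 12 = 0.006583333333 (keep full precision)
  (1 + r)^36 = 1.26645706
  monthly_payment = 32236.72 * 0.006583333333 * 1.26645706 / (1.26645706 - 1) = 1008.695156 -> 1008.70
  total_payment = 1008.70 * 36 = 36313.20
  total_interest = 36313.20 - 32236.72 = 4076.48
  -> monthly_payment = 1008.70
Step 2: calculate_tip(bill_amount=1008.7, tip_percent=18, split_ways=1)
  tip_amount = 1008.7 * 18/100 = 181.566 -> 181.57
  total = 1008.7 + 181.57 = 1190.27
  per_person = 1190.27 / 1 = 1190.27 -> 1190.27
  -> total = 1190.27
$1190.27


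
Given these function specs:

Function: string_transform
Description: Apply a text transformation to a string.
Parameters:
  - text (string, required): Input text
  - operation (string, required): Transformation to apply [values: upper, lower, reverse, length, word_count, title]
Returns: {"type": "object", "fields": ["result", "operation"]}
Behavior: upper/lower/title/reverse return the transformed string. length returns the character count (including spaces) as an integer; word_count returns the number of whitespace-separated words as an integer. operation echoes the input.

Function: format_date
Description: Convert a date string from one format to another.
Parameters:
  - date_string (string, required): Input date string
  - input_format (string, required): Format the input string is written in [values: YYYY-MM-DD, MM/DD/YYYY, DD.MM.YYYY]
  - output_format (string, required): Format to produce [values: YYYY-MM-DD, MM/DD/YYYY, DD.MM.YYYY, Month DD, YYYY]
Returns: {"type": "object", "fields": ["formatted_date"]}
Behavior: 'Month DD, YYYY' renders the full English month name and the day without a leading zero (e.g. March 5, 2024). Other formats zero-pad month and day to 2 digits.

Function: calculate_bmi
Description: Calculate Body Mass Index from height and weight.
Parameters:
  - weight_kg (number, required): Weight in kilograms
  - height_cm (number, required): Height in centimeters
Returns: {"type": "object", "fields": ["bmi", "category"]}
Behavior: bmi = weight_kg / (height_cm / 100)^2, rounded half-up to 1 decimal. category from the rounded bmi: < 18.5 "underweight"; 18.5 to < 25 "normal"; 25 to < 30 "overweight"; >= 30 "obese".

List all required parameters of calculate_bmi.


Parameters of calculate_bmi and their required/optional flag:
  weight_kg: required
  height_cm: required
height_cm, weight_kg


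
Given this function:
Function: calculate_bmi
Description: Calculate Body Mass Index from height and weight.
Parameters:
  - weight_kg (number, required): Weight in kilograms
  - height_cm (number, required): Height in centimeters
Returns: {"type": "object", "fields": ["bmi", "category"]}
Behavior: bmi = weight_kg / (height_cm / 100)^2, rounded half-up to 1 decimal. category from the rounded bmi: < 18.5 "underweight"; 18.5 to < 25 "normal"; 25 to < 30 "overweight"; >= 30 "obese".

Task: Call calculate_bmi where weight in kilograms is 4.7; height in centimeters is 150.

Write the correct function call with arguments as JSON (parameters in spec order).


Mapping each described value to its parameter name:
  'Weight in kilograms' -> weight_kg = 4.7
  'Height in centimeters' -> height_cm = 150
calculate_bmi({"weight_kg": 4.7, "height_cm": 150})


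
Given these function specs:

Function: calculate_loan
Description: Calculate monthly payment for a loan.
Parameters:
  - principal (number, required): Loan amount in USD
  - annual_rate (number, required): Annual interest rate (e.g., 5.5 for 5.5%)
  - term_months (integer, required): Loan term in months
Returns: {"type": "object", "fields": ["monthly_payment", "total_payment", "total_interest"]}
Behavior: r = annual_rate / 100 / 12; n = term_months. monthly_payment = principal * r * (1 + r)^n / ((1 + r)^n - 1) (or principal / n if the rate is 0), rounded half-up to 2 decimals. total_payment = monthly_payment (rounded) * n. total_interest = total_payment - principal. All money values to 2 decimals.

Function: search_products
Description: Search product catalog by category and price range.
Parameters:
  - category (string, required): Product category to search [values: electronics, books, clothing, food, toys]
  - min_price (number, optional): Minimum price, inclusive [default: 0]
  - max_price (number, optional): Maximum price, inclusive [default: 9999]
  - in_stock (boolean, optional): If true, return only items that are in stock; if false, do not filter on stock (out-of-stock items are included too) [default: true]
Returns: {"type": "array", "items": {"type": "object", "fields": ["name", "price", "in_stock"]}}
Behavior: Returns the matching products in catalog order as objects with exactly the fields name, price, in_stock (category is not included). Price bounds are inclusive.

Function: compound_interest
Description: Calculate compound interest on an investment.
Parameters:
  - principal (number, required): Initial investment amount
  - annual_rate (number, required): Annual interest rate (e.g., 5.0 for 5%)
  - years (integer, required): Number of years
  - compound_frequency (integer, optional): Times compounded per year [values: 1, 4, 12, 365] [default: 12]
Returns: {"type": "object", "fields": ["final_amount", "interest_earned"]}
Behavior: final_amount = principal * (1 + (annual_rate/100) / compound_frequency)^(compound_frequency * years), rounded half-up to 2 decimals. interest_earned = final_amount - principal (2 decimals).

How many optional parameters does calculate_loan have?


Parameters of calculate_loan: principal (required), annual_rate (required), term_months (required)
Optional count:
0


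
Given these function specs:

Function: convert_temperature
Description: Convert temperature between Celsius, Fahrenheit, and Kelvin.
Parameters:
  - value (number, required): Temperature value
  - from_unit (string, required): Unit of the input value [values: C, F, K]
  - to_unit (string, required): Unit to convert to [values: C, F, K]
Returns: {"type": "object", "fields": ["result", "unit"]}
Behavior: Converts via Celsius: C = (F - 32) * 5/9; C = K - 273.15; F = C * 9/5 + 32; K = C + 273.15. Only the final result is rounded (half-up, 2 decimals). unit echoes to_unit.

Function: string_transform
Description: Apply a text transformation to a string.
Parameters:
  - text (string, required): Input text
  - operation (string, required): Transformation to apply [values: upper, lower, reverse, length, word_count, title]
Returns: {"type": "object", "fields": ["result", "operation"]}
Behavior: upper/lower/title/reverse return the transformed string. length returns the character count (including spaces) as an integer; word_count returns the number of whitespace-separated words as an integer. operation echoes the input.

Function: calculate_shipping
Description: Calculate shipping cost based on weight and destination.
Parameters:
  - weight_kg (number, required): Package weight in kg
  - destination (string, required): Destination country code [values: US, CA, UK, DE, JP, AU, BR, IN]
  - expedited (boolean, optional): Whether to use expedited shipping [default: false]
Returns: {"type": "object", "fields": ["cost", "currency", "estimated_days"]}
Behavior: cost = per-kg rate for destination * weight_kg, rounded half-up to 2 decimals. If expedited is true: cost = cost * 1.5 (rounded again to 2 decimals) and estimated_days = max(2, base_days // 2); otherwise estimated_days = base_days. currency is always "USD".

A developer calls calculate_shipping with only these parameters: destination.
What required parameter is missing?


Required parameters: weight_kg, destination
Provided: destination
Missing: weight_kg
weight_kg
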